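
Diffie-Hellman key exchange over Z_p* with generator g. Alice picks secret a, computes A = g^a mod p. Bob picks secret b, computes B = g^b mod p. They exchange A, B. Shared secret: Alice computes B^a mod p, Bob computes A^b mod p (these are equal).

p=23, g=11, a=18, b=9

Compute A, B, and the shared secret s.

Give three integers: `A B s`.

A = 11^18 mod 23  (bits of 18 = 10010)
  bit 0 = 1: r = r^2 * 11 mod 23 = 1^2 * 11 = 1*11 = 11
  bit 1 = 0: r = r^2 mod 23 = 11^2 = 6
  bit 2 = 0: r = r^2 mod 23 = 6^2 = 13
  bit 3 = 1: r = r^2 * 11 mod 23 = 13^2 * 11 = 8*11 = 19
  bit 4 = 0: r = r^2 mod 23 = 19^2 = 16
  -> A = 16
B = 11^9 mod 23  (bits of 9 = 1001)
  bit 0 = 1: r = r^2 * 11 mod 23 = 1^2 * 11 = 1*11 = 11
  bit 1 = 0: r = r^2 mod 23 = 11^2 = 6
  bit 2 = 0: r = r^2 mod 23 = 6^2 = 13
  bit 3 = 1: r = r^2 * 11 mod 23 = 13^2 * 11 = 8*11 = 19
  -> B = 19
s = B^a = 19^18 mod 23  (bits of 18 = 10010)
  bit 0 = 1: r = r^2 * 19 mod 23 = 1^2 * 19 = 1*19 = 19
  bit 1 = 0: r = r^2 mod 23 = 19^2 = 16
  bit 2 = 0: r = r^2 mod 23 = 16^2 = 3
  bit 3 = 1: r = r^2 * 19 mod 23 = 3^2 * 19 = 9*19 = 10
  bit 4 = 0: r = r^2 mod 23 = 10^2 = 8
  -> s = B^a = 8

Answer: 16 19 8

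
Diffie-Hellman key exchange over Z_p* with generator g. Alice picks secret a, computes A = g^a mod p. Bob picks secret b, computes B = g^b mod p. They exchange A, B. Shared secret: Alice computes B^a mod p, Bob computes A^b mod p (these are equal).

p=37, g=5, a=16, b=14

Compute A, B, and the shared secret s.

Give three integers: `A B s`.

A = 5^16 mod 37  (bits of 16 = 10000)
  bit 0 = 1: r = r^2 * 5 mod 37 = 1^2 * 5 = 1*5 = 5
  bit 1 = 0: r = r^2 mod 37 = 5^2 = 25
  bit 2 = 0: r = r^2 mod 37 = 25^2 = 33
  bit 3 = 0: r = r^2 mod 37 = 33^2 = 16
  bit 4 = 0: r = r^2 mod 37 = 16^2 = 34
  -> A = 34
B = 5^14 mod 37  (bits of 14 = 1110)
  bit 0 = 1: r = r^2 * 5 mod 37 = 1^2 * 5 = 1*5 = 5
  bit 1 = 1: r = r^2 * 5 mod 37 = 5^2 * 5 = 25*5 = 14
  bit 2 = 1: r = r^2 * 5 mod 37 = 14^2 * 5 = 11*5 = 18
  bit 3 = 0: r = r^2 mod 37 = 18^2 = 28
  -> B = 28
s = B^a = 28^16 mod 37  (bits of 16 = 10000)
  bit 0 = 1: r = r^2 * 28 mod 37 = 1^2 * 28 = 1*28 = 28
  bit 1 = 0: r = r^2 mod 37 = 28^2 = 7
  bit 2 = 0: r = r^2 mod 37 = 7^2 = 12
  bit 3 = 0: r = r^2 mod 37 = 12^2 = 33
  bit 4 = 0: r = r^2 mod 37 = 33^2 = 16
  -> s = B^a = 16

Answer: 34 28 16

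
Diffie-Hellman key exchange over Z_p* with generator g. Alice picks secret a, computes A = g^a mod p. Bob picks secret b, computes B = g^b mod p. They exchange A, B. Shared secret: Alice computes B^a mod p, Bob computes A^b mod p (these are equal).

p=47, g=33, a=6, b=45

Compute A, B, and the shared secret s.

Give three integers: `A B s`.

A = 33^6 mod 47  (bits of 6 = 110)
  bit 0 = 1: r = r^2 * 33 mod 47 = 1^2 * 33 = 1*33 = 33
  bit 1 = 1: r = r^2 * 33 mod 47 = 33^2 * 33 = 8*33 = 29
  bit 2 = 0: r = r^2 mod 47 = 29^2 = 42
  -> A = 42
B = 33^45 mod 47  (bits of 45 = 101101)
  bit 0 = 1: r = r^2 * 33 mod 47 = 1^2 * 33 = 1*33 = 33
  bit 1 = 0: r = r^2 mod 47 = 33^2 = 8
  bit 2 = 1: r = r^2 * 33 mod 47 = 8^2 * 33 = 17*33 = 44
  bit 3 = 1: r = r^2 * 33 mod 47 = 44^2 * 33 = 9*33 = 15
  bit 4 = 0: r = r^2 mod 47 = 15^2 = 37
  bit 5 = 1: r = r^2 * 33 mod 47 = 37^2 * 33 = 6*33 = 10
  -> B = 10
s = B^a = 10^6 mod 47  (bits of 6 = 110)
  bit 0 = 1: r = r^2 * 10 mod 47 = 1^2 * 10 = 1*10 = 10
  bit 1 = 1: r = r^2 * 10 mod 47 = 10^2 * 10 = 6*10 = 13
  bit 2 = 0: r = r^2 mod 47 = 13^2 = 28
  -> s = B^a = 28

Answer: 42 10 28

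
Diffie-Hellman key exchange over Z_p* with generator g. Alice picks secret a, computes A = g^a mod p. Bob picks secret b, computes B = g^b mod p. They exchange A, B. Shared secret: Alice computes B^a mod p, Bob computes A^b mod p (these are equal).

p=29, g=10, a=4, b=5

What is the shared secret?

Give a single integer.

A = 10^4 mod 29  (bits of 4 = 100)
  bit 0 = 1: r = r^2 * 10 mod 29 = 1^2 * 10 = 1*10 = 10
  bit 1 = 0: r = r^2 mod 29 = 10^2 = 13
  bit 2 = 0: r = r^2 mod 29 = 13^2 = 24
  -> A = 24
B = 10^5 mod 29  (bits of 5 = 101)
  bit 0 = 1: r = r^2 * 10 mod 29 = 1^2 * 10 = 1*10 = 10
  bit 1 = 0: r = r^2 mod 29 = 10^2 = 13
  bit 2 = 1: r = r^2 * 10 mod 29 = 13^2 * 10 = 24*10 = 8
  -> B = 8
s = B^a = 8^4 mod 29  (bits of 4 = 100)
  bit 0 = 1: r = r^2 * 8 mod 29 = 1^2 * 8 = 1*8 = 8
  bit 1 = 0: r = r^2 mod 29 = 8^2 = 6
  bit 2 = 0: r = r^2 mod 29 = 6^2 = 7
  -> s = B^a = 7

Answer: 7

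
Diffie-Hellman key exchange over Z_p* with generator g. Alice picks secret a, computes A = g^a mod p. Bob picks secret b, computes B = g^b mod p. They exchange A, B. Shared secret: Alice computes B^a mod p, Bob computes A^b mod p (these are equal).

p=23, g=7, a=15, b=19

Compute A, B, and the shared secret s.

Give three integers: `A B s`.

A = 7^15 mod 23  (bits of 15 = 1111)
  bit 0 = 1: r = r^2 * 7 mod 23 = 1^2 * 7 = 1*7 = 7
  bit 1 = 1: r = r^2 * 7 mod 23 = 7^2 * 7 = 3*7 = 21
  bit 2 = 1: r = r^2 * 7 mod 23 = 21^2 * 7 = 4*7 = 5
  bit 3 = 1: r = r^2 * 7 mod 23 = 5^2 * 7 = 2*7 = 14
  -> A = 14
B = 7^19 mod 23  (bits of 19 = 10011)
  bit 0 = 1: r = r^2 * 7 mod 23 = 1^2 * 7 = 1*7 = 7
  bit 1 = 0: r = r^2 mod 23 = 7^2 = 3
  bit 2 = 0: r = r^2 mod 23 = 3^2 = 9
  bit 3 = 1: r = r^2 * 7 mod 23 = 9^2 * 7 = 12*7 = 15
  bit 4 = 1: r = r^2 * 7 mod 23 = 15^2 * 7 = 18*7 = 11
  -> B = 11
s = B^a = 11^15 mod 23  (bits of 15 = 1111)
  bit 0 = 1: r = r^2 * 11 mod 23 = 1^2 * 11 = 1*11 = 11
  bit 1 = 1: r = r^2 * 11 mod 23 = 11^2 * 11 = 6*11 = 20
  bit 2 = 1: r = r^2 * 11 mod 23 = 20^2 * 11 = 9*11 = 7
  bit 3 = 1: r = r^2 * 11 mod 23 = 7^2 * 11 = 3*11 = 10
  -> s = B^a = 10

Answer: 14 11 10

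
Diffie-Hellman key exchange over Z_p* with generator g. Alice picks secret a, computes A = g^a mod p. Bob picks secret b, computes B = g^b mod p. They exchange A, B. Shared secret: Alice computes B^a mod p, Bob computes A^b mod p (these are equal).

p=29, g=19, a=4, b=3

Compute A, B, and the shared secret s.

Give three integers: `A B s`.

Answer: 24 15 20

Derivation:
A = 19^4 mod 29  (bits of 4 = 100)
  bit 0 = 1: r = r^2 * 19 mod 29 = 1^2 * 19 = 1*19 = 19
  bit 1 = 0: r = r^2 mod 29 = 19^2 = 13
  bit 2 = 0: r = r^2 mod 29 = 13^2 = 24
  -> A = 24
B = 19^3 mod 29  (bits of 3 = 11)
  bit 0 = 1: r = r^2 * 19 mod 29 = 1^2 * 19 = 1*19 = 19
  bit 1 = 1: r = r^2 * 19 mod 29 = 19^2 * 19 = 13*19 = 15
  -> B = 15
s = B^a = 15^4 mod 29  (bits of 4 = 100)
  bit 0 = 1: r = r^2 * 15 mod 29 = 1^2 * 15 = 1*15 = 15
  bit 1 = 0: r = r^2 mod 29 = 15^2 = 22
  bit 2 = 0: r = r^2 mod 29 = 22^2 = 20
  -> s = B^a = 20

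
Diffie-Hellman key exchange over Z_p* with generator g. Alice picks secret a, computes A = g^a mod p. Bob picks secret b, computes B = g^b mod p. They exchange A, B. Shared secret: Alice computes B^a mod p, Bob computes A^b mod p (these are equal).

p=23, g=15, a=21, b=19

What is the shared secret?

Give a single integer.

Answer: 17

Derivation:
A = 15^21 mod 23  (bits of 21 = 10101)
  bit 0 = 1: r = r^2 * 15 mod 23 = 1^2 * 15 = 1*15 = 15
  bit 1 = 0: r = r^2 mod 23 = 15^2 = 18
  bit 2 = 1: r = r^2 * 15 mod 23 = 18^2 * 15 = 2*15 = 7
  bit 3 = 0: r = r^2 mod 23 = 7^2 = 3
  bit 4 = 1: r = r^2 * 15 mod 23 = 3^2 * 15 = 9*15 = 20
  -> A = 20
B = 15^19 mod 23  (bits of 19 = 10011)
  bit 0 = 1: r = r^2 * 15 mod 23 = 1^2 * 15 = 1*15 = 15
  bit 1 = 0: r = r^2 mod 23 = 15^2 = 18
  bit 2 = 0: r = r^2 mod 23 = 18^2 = 2
  bit 3 = 1: r = r^2 * 15 mod 23 = 2^2 * 15 = 4*15 = 14
  bit 4 = 1: r = r^2 * 15 mod 23 = 14^2 * 15 = 12*15 = 19
  -> B = 19
s = B^a = 19^21 mod 23  (bits of 21 = 10101)
  bit 0 = 1: r = r^2 * 19 mod 23 = 1^2 * 19 = 1*19 = 19
  bit 1 = 0: r = r^2 mod 23 = 19^2 = 16
  bit 2 = 1: r = r^2 * 19 mod 23 = 16^2 * 19 = 3*19 = 11
  bit 3 = 0: r = r^2 mod 23 = 11^2 = 6
  bit 4 = 1: r = r^2 * 19 mod 23 = 6^2 * 19 = 13*19 = 17
  -> s = B^a = 17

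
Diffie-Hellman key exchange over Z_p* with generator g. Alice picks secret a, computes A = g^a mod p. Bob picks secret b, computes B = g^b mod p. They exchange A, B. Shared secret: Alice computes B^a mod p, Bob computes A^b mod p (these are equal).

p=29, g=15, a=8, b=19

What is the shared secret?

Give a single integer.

A = 15^8 mod 29  (bits of 8 = 1000)
  bit 0 = 1: r = r^2 * 15 mod 29 = 1^2 * 15 = 1*15 = 15
  bit 1 = 0: r = r^2 mod 29 = 15^2 = 22
  bit 2 = 0: r = r^2 mod 29 = 22^2 = 20
  bit 3 = 0: r = r^2 mod 29 = 20^2 = 23
  -> A = 23
B = 15^19 mod 29  (bits of 19 = 10011)
  bit 0 = 1: r = r^2 * 15 mod 29 = 1^2 * 15 = 1*15 = 15
  bit 1 = 0: r = r^2 mod 29 = 15^2 = 22
  bit 2 = 0: r = r^2 mod 29 = 22^2 = 20
  bit 3 = 1: r = r^2 * 15 mod 29 = 20^2 * 15 = 23*15 = 26
  bit 4 = 1: r = r^2 * 15 mod 29 = 26^2 * 15 = 9*15 = 19
  -> B = 19
s = B^a = 19^8 mod 29  (bits of 8 = 1000)
  bit 0 = 1: r = r^2 * 19 mod 29 = 1^2 * 19 = 1*19 = 19
  bit 1 = 0: r = r^2 mod 29 = 19^2 = 13
  bit 2 = 0: r = r^2 mod 29 = 13^2 = 24
  bit 3 = 0: r = r^2 mod 29 = 24^2 = 25
  -> s = B^a = 25

Answer: 25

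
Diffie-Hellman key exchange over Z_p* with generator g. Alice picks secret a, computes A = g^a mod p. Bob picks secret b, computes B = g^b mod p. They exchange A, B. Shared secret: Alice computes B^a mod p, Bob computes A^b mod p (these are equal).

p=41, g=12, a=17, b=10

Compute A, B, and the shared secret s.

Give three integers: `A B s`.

Answer: 34 9 9

Derivation:
A = 12^17 mod 41  (bits of 17 = 10001)
  bit 0 = 1: r = r^2 * 12 mod 41 = 1^2 * 12 = 1*12 = 12
  bit 1 = 0: r = r^2 mod 41 = 12^2 = 21
  bit 2 = 0: r = r^2 mod 41 = 21^2 = 31
  bit 3 = 0: r = r^2 mod 41 = 31^2 = 18
  bit 4 = 1: r = r^2 * 12 mod 41 = 18^2 * 12 = 37*12 = 34
  -> A = 34
B = 12^10 mod 41  (bits of 10 = 1010)
  bit 0 = 1: r = r^2 * 12 mod 41 = 1^2 * 12 = 1*12 = 12
  bit 1 = 0: r = r^2 mod 41 = 12^2 = 21
  bit 2 = 1: r = r^2 * 12 mod 41 = 21^2 * 12 = 31*12 = 3
  bit 3 = 0: r = r^2 mod 41 = 3^2 = 9
  -> B = 9
s = B^a = 9^17 mod 41  (bits of 17 = 10001)
  bit 0 = 1: r = r^2 * 9 mod 41 = 1^2 * 9 = 1*9 = 9
  bit 1 = 0: r = r^2 mod 41 = 9^2 = 40
  bit 2 = 0: r = r^2 mod 41 = 40^2 = 1
  bit 3 = 0: r = r^2 mod 41 = 1^2 = 1
  bit 4 = 1: r = r^2 * 9 mod 41 = 1^2 * 9 = 1*9 = 9
  -> s = B^a = 9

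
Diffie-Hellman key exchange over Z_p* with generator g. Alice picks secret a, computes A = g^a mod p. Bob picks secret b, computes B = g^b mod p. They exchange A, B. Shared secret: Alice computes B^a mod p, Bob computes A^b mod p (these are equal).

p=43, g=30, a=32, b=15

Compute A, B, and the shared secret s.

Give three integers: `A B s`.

Answer: 23 8 11

Derivation:
A = 30^32 mod 43  (bits of 32 = 100000)
  bit 0 = 1: r = r^2 * 30 mod 43 = 1^2 * 30 = 1*30 = 30
  bit 1 = 0: r = r^2 mod 43 = 30^2 = 40
  bit 2 = 0: r = r^2 mod 43 = 40^2 = 9
  bit 3 = 0: r = r^2 mod 43 = 9^2 = 38
  bit 4 = 0: r = r^2 mod 43 = 38^2 = 25
  bit 5 = 0: r = r^2 mod 43 = 25^2 = 23
  -> A = 23
B = 30^15 mod 43  (bits of 15 = 1111)
  bit 0 = 1: r = r^2 * 30 mod 43 = 1^2 * 30 = 1*30 = 30
  bit 1 = 1: r = r^2 * 30 mod 43 = 30^2 * 30 = 40*30 = 39
  bit 2 = 1: r = r^2 * 30 mod 43 = 39^2 * 30 = 16*30 = 7
  bit 3 = 1: r = r^2 * 30 mod 43 = 7^2 * 30 = 6*30 = 8
  -> B = 8
s = B^a = 8^32 mod 43  (bits of 32 = 100000)
  bit 0 = 1: r = r^2 * 8 mod 43 = 1^2 * 8 = 1*8 = 8
  bit 1 = 0: r = r^2 mod 43 = 8^2 = 21
  bit 2 = 0: r = r^2 mod 43 = 21^2 = 11
  bit 3 = 0: r = r^2 mod 43 = 11^2 = 35
  bit 4 = 0: r = r^2 mod 43 = 35^2 = 21
  bit 5 = 0: r = r^2 mod 43 = 21^2 = 11
  -> s = B^a = 11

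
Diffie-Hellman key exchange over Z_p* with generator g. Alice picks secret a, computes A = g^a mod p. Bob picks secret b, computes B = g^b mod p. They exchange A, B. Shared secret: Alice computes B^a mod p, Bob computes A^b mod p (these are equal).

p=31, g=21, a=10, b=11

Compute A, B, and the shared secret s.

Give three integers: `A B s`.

Answer: 5 12 25

Derivation:
A = 21^10 mod 31  (bits of 10 = 1010)
  bit 0 = 1: r = r^2 * 21 mod 31 = 1^2 * 21 = 1*21 = 21
  bit 1 = 0: r = r^2 mod 31 = 21^2 = 7
  bit 2 = 1: r = r^2 * 21 mod 31 = 7^2 * 21 = 18*21 = 6
  bit 3 = 0: r = r^2 mod 31 = 6^2 = 5
  -> A = 5
B = 21^11 mod 31  (bits of 11 = 1011)
  bit 0 = 1: r = r^2 * 21 mod 31 = 1^2 * 21 = 1*21 = 21
  bit 1 = 0: r = r^2 mod 31 = 21^2 = 7
  bit 2 = 1: r = r^2 * 21 mod 31 = 7^2 * 21 = 18*21 = 6
  bit 3 = 1: r = r^2 * 21 mod 31 = 6^2 * 21 = 5*21 = 12
  -> B = 12
s = B^a = 12^10 mod 31  (bits of 10 = 1010)
  bit 0 = 1: r = r^2 * 12 mod 31 = 1^2 * 12 = 1*12 = 12
  bit 1 = 0: r = r^2 mod 31 = 12^2 = 20
  bit 2 = 1: r = r^2 * 12 mod 31 = 20^2 * 12 = 28*12 = 26
  bit 3 = 0: r = r^2 mod 31 = 26^2 = 25
  -> s = B^a = 25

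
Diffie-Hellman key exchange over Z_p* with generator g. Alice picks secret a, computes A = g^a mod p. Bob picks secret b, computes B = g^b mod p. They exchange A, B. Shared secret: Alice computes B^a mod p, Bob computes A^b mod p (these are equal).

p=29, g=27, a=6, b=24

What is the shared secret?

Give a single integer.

Answer: 16

Derivation:
A = 27^6 mod 29  (bits of 6 = 110)
  bit 0 = 1: r = r^2 * 27 mod 29 = 1^2 * 27 = 1*27 = 27
  bit 1 = 1: r = r^2 * 27 mod 29 = 27^2 * 27 = 4*27 = 21
  bit 2 = 0: r = r^2 mod 29 = 21^2 = 6
  -> A = 6
B = 27^24 mod 29  (bits of 24 = 11000)
  bit 0 = 1: r = r^2 * 27 mod 29 = 1^2 * 27 = 1*27 = 27
  bit 1 = 1: r = r^2 * 27 mod 29 = 27^2 * 27 = 4*27 = 21
  bit 2 = 0: r = r^2 mod 29 = 21^2 = 6
  bit 3 = 0: r = r^2 mod 29 = 6^2 = 7
  bit 4 = 0: r = r^2 mod 29 = 7^2 = 20
  -> B = 20
s = B^a = 20^6 mod 29  (bits of 6 = 110)
  bit 0 = 1: r = r^2 * 20 mod 29 = 1^2 * 20 = 1*20 = 20
  bit 1 = 1: r = r^2 * 20 mod 29 = 20^2 * 20 = 23*20 = 25
  bit 2 = 0: r = r^2 mod 29 = 25^2 = 16
  -> s = B^a = 16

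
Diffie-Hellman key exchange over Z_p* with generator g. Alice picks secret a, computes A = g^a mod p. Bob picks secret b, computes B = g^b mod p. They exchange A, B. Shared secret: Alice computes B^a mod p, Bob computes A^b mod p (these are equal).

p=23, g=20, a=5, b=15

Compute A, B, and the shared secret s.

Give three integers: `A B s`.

A = 20^5 mod 23  (bits of 5 = 101)
  bit 0 = 1: r = r^2 * 20 mod 23 = 1^2 * 20 = 1*20 = 20
  bit 1 = 0: r = r^2 mod 23 = 20^2 = 9
  bit 2 = 1: r = r^2 * 20 mod 23 = 9^2 * 20 = 12*20 = 10
  -> A = 10
B = 20^15 mod 23  (bits of 15 = 1111)
  bit 0 = 1: r = r^2 * 20 mod 23 = 1^2 * 20 = 1*20 = 20
  bit 1 = 1: r = r^2 * 20 mod 23 = 20^2 * 20 = 9*20 = 19
  bit 2 = 1: r = r^2 * 20 mod 23 = 19^2 * 20 = 16*20 = 21
  bit 3 = 1: r = r^2 * 20 mod 23 = 21^2 * 20 = 4*20 = 11
  -> B = 11
s = B^a = 11^5 mod 23  (bits of 5 = 101)
  bit 0 = 1: r = r^2 * 11 mod 23 = 1^2 * 11 = 1*11 = 11
  bit 1 = 0: r = r^2 mod 23 = 11^2 = 6
  bit 2 = 1: r = r^2 * 11 mod 23 = 6^2 * 11 = 13*11 = 5
  -> s = B^a = 5

Answer: 10 11 5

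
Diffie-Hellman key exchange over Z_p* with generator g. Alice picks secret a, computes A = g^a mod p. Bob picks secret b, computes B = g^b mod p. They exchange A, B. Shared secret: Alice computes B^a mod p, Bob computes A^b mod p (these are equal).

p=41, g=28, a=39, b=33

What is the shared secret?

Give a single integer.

Answer: 15

Derivation:
A = 28^39 mod 41  (bits of 39 = 100111)
  bit 0 = 1: r = r^2 * 28 mod 41 = 1^2 * 28 = 1*28 = 28
  bit 1 = 0: r = r^2 mod 41 = 28^2 = 5
  bit 2 = 0: r = r^2 mod 41 = 5^2 = 25
  bit 3 = 1: r = r^2 * 28 mod 41 = 25^2 * 28 = 10*28 = 34
  bit 4 = 1: r = r^2 * 28 mod 41 = 34^2 * 28 = 8*28 = 19
  bit 5 = 1: r = r^2 * 28 mod 41 = 19^2 * 28 = 33*28 = 22
  -> A = 22
B = 28^33 mod 41  (bits of 33 = 100001)
  bit 0 = 1: r = r^2 * 28 mod 41 = 1^2 * 28 = 1*28 = 28
  bit 1 = 0: r = r^2 mod 41 = 28^2 = 5
  bit 2 = 0: r = r^2 mod 41 = 5^2 = 25
  bit 3 = 0: r = r^2 mod 41 = 25^2 = 10
  bit 4 = 0: r = r^2 mod 41 = 10^2 = 18
  bit 5 = 1: r = r^2 * 28 mod 41 = 18^2 * 28 = 37*28 = 11
  -> B = 11
s = B^a = 11^39 mod 41  (bits of 39 = 100111)
  bit 0 = 1: r = r^2 * 11 mod 41 = 1^2 * 11 = 1*11 = 11
  bit 1 = 0: r = r^2 mod 41 = 11^2 = 39
  bit 2 = 0: r = r^2 mod 41 = 39^2 = 4
  bit 3 = 1: r = r^2 * 11 mod 41 = 4^2 * 11 = 16*11 = 12
  bit 4 = 1: r = r^2 * 11 mod 41 = 12^2 * 11 = 21*11 = 26
  bit 5 = 1: r = r^2 * 11 mod 41 = 26^2 * 11 = 20*11 = 15
  -> s = B^a = 15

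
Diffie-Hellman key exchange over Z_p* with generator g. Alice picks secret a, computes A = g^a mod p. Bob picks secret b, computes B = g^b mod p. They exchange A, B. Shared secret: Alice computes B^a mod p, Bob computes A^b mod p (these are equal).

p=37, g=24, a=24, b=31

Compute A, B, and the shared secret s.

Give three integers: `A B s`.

A = 24^24 mod 37  (bits of 24 = 11000)
  bit 0 = 1: r = r^2 * 24 mod 37 = 1^2 * 24 = 1*24 = 24
  bit 1 = 1: r = r^2 * 24 mod 37 = 24^2 * 24 = 21*24 = 23
  bit 2 = 0: r = r^2 mod 37 = 23^2 = 11
  bit 3 = 0: r = r^2 mod 37 = 11^2 = 10
  bit 4 = 0: r = r^2 mod 37 = 10^2 = 26
  -> A = 26
B = 24^31 mod 37  (bits of 31 = 11111)
  bit 0 = 1: r = r^2 * 24 mod 37 = 1^2 * 24 = 1*24 = 24
  bit 1 = 1: r = r^2 * 24 mod 37 = 24^2 * 24 = 21*24 = 23
  bit 2 = 1: r = r^2 * 24 mod 37 = 23^2 * 24 = 11*24 = 5
  bit 3 = 1: r = r^2 * 24 mod 37 = 5^2 * 24 = 25*24 = 8
  bit 4 = 1: r = r^2 * 24 mod 37 = 8^2 * 24 = 27*24 = 19
  -> B = 19
s = B^a = 19^24 mod 37  (bits of 24 = 11000)
  bit 0 = 1: r = r^2 * 19 mod 37 = 1^2 * 19 = 1*19 = 19
  bit 1 = 1: r = r^2 * 19 mod 37 = 19^2 * 19 = 28*19 = 14
  bit 2 = 0: r = r^2 mod 37 = 14^2 = 11
  bit 3 = 0: r = r^2 mod 37 = 11^2 = 10
  bit 4 = 0: r = r^2 mod 37 = 10^2 = 26
  -> s = B^a = 26

Answer: 26 19 26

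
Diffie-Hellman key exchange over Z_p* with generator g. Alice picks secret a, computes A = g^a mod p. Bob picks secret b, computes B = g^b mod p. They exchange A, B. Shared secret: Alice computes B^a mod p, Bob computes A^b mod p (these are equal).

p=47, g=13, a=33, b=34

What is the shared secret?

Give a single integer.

A = 13^33 mod 47  (bits of 33 = 100001)
  bit 0 = 1: r = r^2 * 13 mod 47 = 1^2 * 13 = 1*13 = 13
  bit 1 = 0: r = r^2 mod 47 = 13^2 = 28
  bit 2 = 0: r = r^2 mod 47 = 28^2 = 32
  bit 3 = 0: r = r^2 mod 47 = 32^2 = 37
  bit 4 = 0: r = r^2 mod 47 = 37^2 = 6
  bit 5 = 1: r = r^2 * 13 mod 47 = 6^2 * 13 = 36*13 = 45
  -> A = 45
B = 13^34 mod 47  (bits of 34 = 100010)
  bit 0 = 1: r = r^2 * 13 mod 47 = 1^2 * 13 = 1*13 = 13
  bit 1 = 0: r = r^2 mod 47 = 13^2 = 28
  bit 2 = 0: r = r^2 mod 47 = 28^2 = 32
  bit 3 = 0: r = r^2 mod 47 = 32^2 = 37
  bit 4 = 1: r = r^2 * 13 mod 47 = 37^2 * 13 = 6*13 = 31
  bit 5 = 0: r = r^2 mod 47 = 31^2 = 21
  -> B = 21
s = B^a = 21^33 mod 47  (bits of 33 = 100001)
  bit 0 = 1: r = r^2 * 21 mod 47 = 1^2 * 21 = 1*21 = 21
  bit 1 = 0: r = r^2 mod 47 = 21^2 = 18
  bit 2 = 0: r = r^2 mod 47 = 18^2 = 42
  bit 3 = 0: r = r^2 mod 47 = 42^2 = 25
  bit 4 = 0: r = r^2 mod 47 = 25^2 = 14
  bit 5 = 1: r = r^2 * 21 mod 47 = 14^2 * 21 = 8*21 = 27
  -> s = B^a = 27

Answer: 27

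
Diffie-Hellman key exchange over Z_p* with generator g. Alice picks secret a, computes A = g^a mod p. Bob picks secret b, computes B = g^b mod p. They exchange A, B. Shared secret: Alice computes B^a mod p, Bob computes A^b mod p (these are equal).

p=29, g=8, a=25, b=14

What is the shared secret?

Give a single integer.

Answer: 28

Derivation:
A = 8^25 mod 29  (bits of 25 = 11001)
  bit 0 = 1: r = r^2 * 8 mod 29 = 1^2 * 8 = 1*8 = 8
  bit 1 = 1: r = r^2 * 8 mod 29 = 8^2 * 8 = 6*8 = 19
  bit 2 = 0: r = r^2 mod 29 = 19^2 = 13
  bit 3 = 0: r = r^2 mod 29 = 13^2 = 24
  bit 4 = 1: r = r^2 * 8 mod 29 = 24^2 * 8 = 25*8 = 26
  -> A = 26
B = 8^14 mod 29  (bits of 14 = 1110)
  bit 0 = 1: r = r^2 * 8 mod 29 = 1^2 * 8 = 1*8 = 8
  bit 1 = 1: r = r^2 * 8 mod 29 = 8^2 * 8 = 6*8 = 19
  bit 2 = 1: r = r^2 * 8 mod 29 = 19^2 * 8 = 13*8 = 17
  bit 3 = 0: r = r^2 mod 29 = 17^2 = 28
  -> B = 28
s = B^a = 28^25 mod 29  (bits of 25 = 11001)
  bit 0 = 1: r = r^2 * 28 mod 29 = 1^2 * 28 = 1*28 = 28
  bit 1 = 1: r = r^2 * 28 mod 29 = 28^2 * 28 = 1*28 = 28
  bit 2 = 0: r = r^2 mod 29 = 28^2 = 1
  bit 3 = 0: r = r^2 mod 29 = 1^2 = 1
  bit 4 = 1: r = r^2 * 28 mod 29 = 1^2 * 28 = 1*28 = 28
  -> s = B^a = 28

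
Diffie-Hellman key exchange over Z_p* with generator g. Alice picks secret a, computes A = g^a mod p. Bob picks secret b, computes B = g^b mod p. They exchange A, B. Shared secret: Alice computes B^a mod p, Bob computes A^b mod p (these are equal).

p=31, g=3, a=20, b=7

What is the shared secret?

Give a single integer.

Answer: 5

Derivation:
A = 3^20 mod 31  (bits of 20 = 10100)
  bit 0 = 1: r = r^2 * 3 mod 31 = 1^2 * 3 = 1*3 = 3
  bit 1 = 0: r = r^2 mod 31 = 3^2 = 9
  bit 2 = 1: r = r^2 * 3 mod 31 = 9^2 * 3 = 19*3 = 26
  bit 3 = 0: r = r^2 mod 31 = 26^2 = 25
  bit 4 = 0: r = r^2 mod 31 = 25^2 = 5
  -> A = 5
B = 3^7 mod 31  (bits of 7 = 111)
  bit 0 = 1: r = r^2 * 3 mod 31 = 1^2 * 3 = 1*3 = 3
  bit 1 = 1: r = r^2 * 3 mod 31 = 3^2 * 3 = 9*3 = 27
  bit 2 = 1: r = r^2 * 3 mod 31 = 27^2 * 3 = 16*3 = 17
  -> B = 17
s = B^a = 17^20 mod 31  (bits of 20 = 10100)
  bit 0 = 1: r = r^2 * 17 mod 31 = 1^2 * 17 = 1*17 = 17
  bit 1 = 0: r = r^2 mod 31 = 17^2 = 10
  bit 2 = 1: r = r^2 * 17 mod 31 = 10^2 * 17 = 7*17 = 26
  bit 3 = 0: r = r^2 mod 31 = 26^2 = 25
  bit 4 = 0: r = r^2 mod 31 = 25^2 = 5
  -> s = B^a = 5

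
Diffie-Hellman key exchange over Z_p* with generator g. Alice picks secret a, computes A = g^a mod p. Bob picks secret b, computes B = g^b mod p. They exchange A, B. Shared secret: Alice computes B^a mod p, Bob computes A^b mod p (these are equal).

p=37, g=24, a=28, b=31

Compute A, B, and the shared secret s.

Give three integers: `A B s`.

A = 24^28 mod 37  (bits of 28 = 11100)
  bit 0 = 1: r = r^2 * 24 mod 37 = 1^2 * 24 = 1*24 = 24
  bit 1 = 1: r = r^2 * 24 mod 37 = 24^2 * 24 = 21*24 = 23
  bit 2 = 1: r = r^2 * 24 mod 37 = 23^2 * 24 = 11*24 = 5
  bit 3 = 0: r = r^2 mod 37 = 5^2 = 25
  bit 4 = 0: r = r^2 mod 37 = 25^2 = 33
  -> A = 33
B = 24^31 mod 37  (bits of 31 = 11111)
  bit 0 = 1: r = r^2 * 24 mod 37 = 1^2 * 24 = 1*24 = 24
  bit 1 = 1: r = r^2 * 24 mod 37 = 24^2 * 24 = 21*24 = 23
  bit 2 = 1: r = r^2 * 24 mod 37 = 23^2 * 24 = 11*24 = 5
  bit 3 = 1: r = r^2 * 24 mod 37 = 5^2 * 24 = 25*24 = 8
  bit 4 = 1: r = r^2 * 24 mod 37 = 8^2 * 24 = 27*24 = 19
  -> B = 19
s = B^a = 19^28 mod 37  (bits of 28 = 11100)
  bit 0 = 1: r = r^2 * 19 mod 37 = 1^2 * 19 = 1*19 = 19
  bit 1 = 1: r = r^2 * 19 mod 37 = 19^2 * 19 = 28*19 = 14
  bit 2 = 1: r = r^2 * 19 mod 37 = 14^2 * 19 = 11*19 = 24
  bit 3 = 0: r = r^2 mod 37 = 24^2 = 21
  bit 4 = 0: r = r^2 mod 37 = 21^2 = 34
  -> s = B^a = 34

Answer: 33 19 34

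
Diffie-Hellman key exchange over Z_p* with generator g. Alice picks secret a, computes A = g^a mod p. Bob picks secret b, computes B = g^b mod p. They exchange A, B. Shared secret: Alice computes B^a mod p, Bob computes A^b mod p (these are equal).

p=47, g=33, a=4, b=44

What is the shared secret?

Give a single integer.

Answer: 27

Derivation:
A = 33^4 mod 47  (bits of 4 = 100)
  bit 0 = 1: r = r^2 * 33 mod 47 = 1^2 * 33 = 1*33 = 33
  bit 1 = 0: r = r^2 mod 47 = 33^2 = 8
  bit 2 = 0: r = r^2 mod 47 = 8^2 = 17
  -> A = 17
B = 33^44 mod 47  (bits of 44 = 101100)
  bit 0 = 1: r = r^2 * 33 mod 47 = 1^2 * 33 = 1*33 = 33
  bit 1 = 0: r = r^2 mod 47 = 33^2 = 8
  bit 2 = 1: r = r^2 * 33 mod 47 = 8^2 * 33 = 17*33 = 44
  bit 3 = 1: r = r^2 * 33 mod 47 = 44^2 * 33 = 9*33 = 15
  bit 4 = 0: r = r^2 mod 47 = 15^2 = 37
  bit 5 = 0: r = r^2 mod 47 = 37^2 = 6
  -> B = 6
s = B^a = 6^4 mod 47  (bits of 4 = 100)
  bit 0 = 1: r = r^2 * 6 mod 47 = 1^2 * 6 = 1*6 = 6
  bit 1 = 0: r = r^2 mod 47 = 6^2 = 36
  bit 2 = 0: r = r^2 mod 47 = 36^2 = 27
  -> s = B^a = 27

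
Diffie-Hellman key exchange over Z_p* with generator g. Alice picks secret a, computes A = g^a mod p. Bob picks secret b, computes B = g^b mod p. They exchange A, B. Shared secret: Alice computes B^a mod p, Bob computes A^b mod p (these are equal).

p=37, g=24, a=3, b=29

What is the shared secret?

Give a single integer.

Answer: 8

Derivation:
A = 24^3 mod 37  (bits of 3 = 11)
  bit 0 = 1: r = r^2 * 24 mod 37 = 1^2 * 24 = 1*24 = 24
  bit 1 = 1: r = r^2 * 24 mod 37 = 24^2 * 24 = 21*24 = 23
  -> A = 23
B = 24^29 mod 37  (bits of 29 = 11101)
  bit 0 = 1: r = r^2 * 24 mod 37 = 1^2 * 24 = 1*24 = 24
  bit 1 = 1: r = r^2 * 24 mod 37 = 24^2 * 24 = 21*24 = 23
  bit 2 = 1: r = r^2 * 24 mod 37 = 23^2 * 24 = 11*24 = 5
  bit 3 = 0: r = r^2 mod 37 = 5^2 = 25
  bit 4 = 1: r = r^2 * 24 mod 37 = 25^2 * 24 = 33*24 = 15
  -> B = 15
s = B^a = 15^3 mod 37  (bits of 3 = 11)
  bit 0 = 1: r = r^2 * 15 mod 37 = 1^2 * 15 = 1*15 = 15
  bit 1 = 1: r = r^2 * 15 mod 37 = 15^2 * 15 = 3*15 = 8
  -> s = B^a = 8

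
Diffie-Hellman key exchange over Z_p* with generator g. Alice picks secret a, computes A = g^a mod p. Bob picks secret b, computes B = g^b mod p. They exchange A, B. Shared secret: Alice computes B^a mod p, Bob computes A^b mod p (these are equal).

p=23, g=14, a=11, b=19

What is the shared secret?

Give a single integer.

A = 14^11 mod 23  (bits of 11 = 1011)
  bit 0 = 1: r = r^2 * 14 mod 23 = 1^2 * 14 = 1*14 = 14
  bit 1 = 0: r = r^2 mod 23 = 14^2 = 12
  bit 2 = 1: r = r^2 * 14 mod 23 = 12^2 * 14 = 6*14 = 15
  bit 3 = 1: r = r^2 * 14 mod 23 = 15^2 * 14 = 18*14 = 22
  -> A = 22
B = 14^19 mod 23  (bits of 19 = 10011)
  bit 0 = 1: r = r^2 * 14 mod 23 = 1^2 * 14 = 1*14 = 14
  bit 1 = 0: r = r^2 mod 23 = 14^2 = 12
  bit 2 = 0: r = r^2 mod 23 = 12^2 = 6
  bit 3 = 1: r = r^2 * 14 mod 23 = 6^2 * 14 = 13*14 = 21
  bit 4 = 1: r = r^2 * 14 mod 23 = 21^2 * 14 = 4*14 = 10
  -> B = 10
s = B^a = 10^11 mod 23  (bits of 11 = 1011)
  bit 0 = 1: r = r^2 * 10 mod 23 = 1^2 * 10 = 1*10 = 10
  bit 1 = 0: r = r^2 mod 23 = 10^2 = 8
  bit 2 = 1: r = r^2 * 10 mod 23 = 8^2 * 10 = 18*10 = 19
  bit 3 = 1: r = r^2 * 10 mod 23 = 19^2 * 10 = 16*10 = 22
  -> s = B^a = 22

Answer: 22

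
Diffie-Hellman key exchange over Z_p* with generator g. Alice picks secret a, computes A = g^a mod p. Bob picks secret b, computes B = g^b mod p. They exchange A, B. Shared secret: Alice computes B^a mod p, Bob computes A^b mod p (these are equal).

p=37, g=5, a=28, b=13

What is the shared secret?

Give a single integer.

Answer: 33

Derivation:
A = 5^28 mod 37  (bits of 28 = 11100)
  bit 0 = 1: r = r^2 * 5 mod 37 = 1^2 * 5 = 1*5 = 5
  bit 1 = 1: r = r^2 * 5 mod 37 = 5^2 * 5 = 25*5 = 14
  bit 2 = 1: r = r^2 * 5 mod 37 = 14^2 * 5 = 11*5 = 18
  bit 3 = 0: r = r^2 mod 37 = 18^2 = 28
  bit 4 = 0: r = r^2 mod 37 = 28^2 = 7
  -> A = 7
B = 5^13 mod 37  (bits of 13 = 1101)
  bit 0 = 1: r = r^2 * 5 mod 37 = 1^2 * 5 = 1*5 = 5
  bit 1 = 1: r = r^2 * 5 mod 37 = 5^2 * 5 = 25*5 = 14
  bit 2 = 0: r = r^2 mod 37 = 14^2 = 11
  bit 3 = 1: r = r^2 * 5 mod 37 = 11^2 * 5 = 10*5 = 13
  -> B = 13
s = B^a = 13^28 mod 37  (bits of 28 = 11100)
  bit 0 = 1: r = r^2 * 13 mod 37 = 1^2 * 13 = 1*13 = 13
  bit 1 = 1: r = r^2 * 13 mod 37 = 13^2 * 13 = 21*13 = 14
  bit 2 = 1: r = r^2 * 13 mod 37 = 14^2 * 13 = 11*13 = 32
  bit 3 = 0: r = r^2 mod 37 = 32^2 = 25
  bit 4 = 0: r = r^2 mod 37 = 25^2 = 33
  -> s = B^a = 33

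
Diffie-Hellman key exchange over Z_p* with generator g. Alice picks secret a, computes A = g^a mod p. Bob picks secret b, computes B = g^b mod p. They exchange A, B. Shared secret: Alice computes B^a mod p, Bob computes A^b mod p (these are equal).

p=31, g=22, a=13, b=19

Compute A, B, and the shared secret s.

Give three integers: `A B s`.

Answer: 13 11 21

Derivation:
A = 22^13 mod 31  (bits of 13 = 1101)
  bit 0 = 1: r = r^2 * 22 mod 31 = 1^2 * 22 = 1*22 = 22
  bit 1 = 1: r = r^2 * 22 mod 31 = 22^2 * 22 = 19*22 = 15
  bit 2 = 0: r = r^2 mod 31 = 15^2 = 8
  bit 3 = 1: r = r^2 * 22 mod 31 = 8^2 * 22 = 2*22 = 13
  -> A = 13
B = 22^19 mod 31  (bits of 19 = 10011)
  bit 0 = 1: r = r^2 * 22 mod 31 = 1^2 * 22 = 1*22 = 22
  bit 1 = 0: r = r^2 mod 31 = 22^2 = 19
  bit 2 = 0: r = r^2 mod 31 = 19^2 = 20
  bit 3 = 1: r = r^2 * 22 mod 31 = 20^2 * 22 = 28*22 = 27
  bit 4 = 1: r = r^2 * 22 mod 31 = 27^2 * 22 = 16*22 = 11
  -> B = 11
s = B^a = 11^13 mod 31  (bits of 13 = 1101)
  bit 0 = 1: r = r^2 * 11 mod 31 = 1^2 * 11 = 1*11 = 11
  bit 1 = 1: r = r^2 * 11 mod 31 = 11^2 * 11 = 28*11 = 29
  bit 2 = 0: r = r^2 mod 31 = 29^2 = 4
  bit 3 = 1: r = r^2 * 11 mod 31 = 4^2 * 11 = 16*11 = 21
  -> s = B^a = 21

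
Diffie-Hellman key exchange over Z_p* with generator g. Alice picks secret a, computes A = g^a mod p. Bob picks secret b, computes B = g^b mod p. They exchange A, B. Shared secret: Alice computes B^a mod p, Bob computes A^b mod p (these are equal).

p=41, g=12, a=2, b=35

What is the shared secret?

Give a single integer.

Answer: 32

Derivation:
A = 12^2 mod 41  (bits of 2 = 10)
  bit 0 = 1: r = r^2 * 12 mod 41 = 1^2 * 12 = 1*12 = 12
  bit 1 = 0: r = r^2 mod 41 = 12^2 = 21
  -> A = 21
B = 12^35 mod 41  (bits of 35 = 100011)
  bit 0 = 1: r = r^2 * 12 mod 41 = 1^2 * 12 = 1*12 = 12
  bit 1 = 0: r = r^2 mod 41 = 12^2 = 21
  bit 2 = 0: r = r^2 mod 41 = 21^2 = 31
  bit 3 = 0: r = r^2 mod 41 = 31^2 = 18
  bit 4 = 1: r = r^2 * 12 mod 41 = 18^2 * 12 = 37*12 = 34
  bit 5 = 1: r = r^2 * 12 mod 41 = 34^2 * 12 = 8*12 = 14
  -> B = 14
s = B^a = 14^2 mod 41  (bits of 2 = 10)
  bit 0 = 1: r = r^2 * 14 mod 41 = 1^2 * 14 = 1*14 = 14
  bit 1 = 0: r = r^2 mod 41 = 14^2 = 32
  -> s = B^a = 32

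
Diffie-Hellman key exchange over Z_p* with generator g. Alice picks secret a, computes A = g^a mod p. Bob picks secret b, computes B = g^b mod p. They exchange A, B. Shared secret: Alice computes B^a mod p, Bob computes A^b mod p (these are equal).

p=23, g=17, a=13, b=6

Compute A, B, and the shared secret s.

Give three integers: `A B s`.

A = 17^13 mod 23  (bits of 13 = 1101)
  bit 0 = 1: r = r^2 * 17 mod 23 = 1^2 * 17 = 1*17 = 17
  bit 1 = 1: r = r^2 * 17 mod 23 = 17^2 * 17 = 13*17 = 14
  bit 2 = 0: r = r^2 mod 23 = 14^2 = 12
  bit 3 = 1: r = r^2 * 17 mod 23 = 12^2 * 17 = 6*17 = 10
  -> A = 10
B = 17^6 mod 23  (bits of 6 = 110)
  bit 0 = 1: r = r^2 * 17 mod 23 = 1^2 * 17 = 1*17 = 17
  bit 1 = 1: r = r^2 * 17 mod 23 = 17^2 * 17 = 13*17 = 14
  bit 2 = 0: r = r^2 mod 23 = 14^2 = 12
  -> B = 12
s = B^a = 12^13 mod 23  (bits of 13 = 1101)
  bit 0 = 1: r = r^2 * 12 mod 23 = 1^2 * 12 = 1*12 = 12
  bit 1 = 1: r = r^2 * 12 mod 23 = 12^2 * 12 = 6*12 = 3
  bit 2 = 0: r = r^2 mod 23 = 3^2 = 9
  bit 3 = 1: r = r^2 * 12 mod 23 = 9^2 * 12 = 12*12 = 6
  -> s = B^a = 6

Answer: 10 12 6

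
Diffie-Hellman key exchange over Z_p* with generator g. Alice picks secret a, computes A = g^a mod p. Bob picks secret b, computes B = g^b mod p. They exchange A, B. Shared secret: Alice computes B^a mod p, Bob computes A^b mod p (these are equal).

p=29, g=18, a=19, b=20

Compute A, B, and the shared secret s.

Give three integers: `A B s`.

A = 18^19 mod 29  (bits of 19 = 10011)
  bit 0 = 1: r = r^2 * 18 mod 29 = 1^2 * 18 = 1*18 = 18
  bit 1 = 0: r = r^2 mod 29 = 18^2 = 5
  bit 2 = 0: r = r^2 mod 29 = 5^2 = 25
  bit 3 = 1: r = r^2 * 18 mod 29 = 25^2 * 18 = 16*18 = 27
  bit 4 = 1: r = r^2 * 18 mod 29 = 27^2 * 18 = 4*18 = 14
  -> A = 14
B = 18^20 mod 29  (bits of 20 = 10100)
  bit 0 = 1: r = r^2 * 18 mod 29 = 1^2 * 18 = 1*18 = 18
  bit 1 = 0: r = r^2 mod 29 = 18^2 = 5
  bit 2 = 1: r = r^2 * 18 mod 29 = 5^2 * 18 = 25*18 = 15
  bit 3 = 0: r = r^2 mod 29 = 15^2 = 22
  bit 4 = 0: r = r^2 mod 29 = 22^2 = 20
  -> B = 20
s = B^a = 20^19 mod 29  (bits of 19 = 10011)
  bit 0 = 1: r = r^2 * 20 mod 29 = 1^2 * 20 = 1*20 = 20
  bit 1 = 0: r = r^2 mod 29 = 20^2 = 23
  bit 2 = 0: r = r^2 mod 29 = 23^2 = 7
  bit 3 = 1: r = r^2 * 20 mod 29 = 7^2 * 20 = 20*20 = 23
  bit 4 = 1: r = r^2 * 20 mod 29 = 23^2 * 20 = 7*20 = 24
  -> s = B^a = 24

Answer: 14 20 24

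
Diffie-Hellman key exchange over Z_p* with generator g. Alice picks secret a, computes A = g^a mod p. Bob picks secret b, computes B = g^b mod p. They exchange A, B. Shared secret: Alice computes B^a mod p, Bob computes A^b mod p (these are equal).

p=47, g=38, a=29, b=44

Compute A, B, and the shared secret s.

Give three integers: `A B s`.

A = 38^29 mod 47  (bits of 29 = 11101)
  bit 0 = 1: r = r^2 * 38 mod 47 = 1^2 * 38 = 1*38 = 38
  bit 1 = 1: r = r^2 * 38 mod 47 = 38^2 * 38 = 34*38 = 23
  bit 2 = 1: r = r^2 * 38 mod 47 = 23^2 * 38 = 12*38 = 33
  bit 3 = 0: r = r^2 mod 47 = 33^2 = 8
  bit 4 = 1: r = r^2 * 38 mod 47 = 8^2 * 38 = 17*38 = 35
  -> A = 35
B = 38^44 mod 47  (bits of 44 = 101100)
  bit 0 = 1: r = r^2 * 38 mod 47 = 1^2 * 38 = 1*38 = 38
  bit 1 = 0: r = r^2 mod 47 = 38^2 = 34
  bit 2 = 1: r = r^2 * 38 mod 47 = 34^2 * 38 = 28*38 = 30
  bit 3 = 1: r = r^2 * 38 mod 47 = 30^2 * 38 = 7*38 = 31
  bit 4 = 0: r = r^2 mod 47 = 31^2 = 21
  bit 5 = 0: r = r^2 mod 47 = 21^2 = 18
  -> B = 18
s = B^a = 18^29 mod 47  (bits of 29 = 11101)
  bit 0 = 1: r = r^2 * 18 mod 47 = 1^2 * 18 = 1*18 = 18
  bit 1 = 1: r = r^2 * 18 mod 47 = 18^2 * 18 = 42*18 = 4
  bit 2 = 1: r = r^2 * 18 mod 47 = 4^2 * 18 = 16*18 = 6
  bit 3 = 0: r = r^2 mod 47 = 6^2 = 36
  bit 4 = 1: r = r^2 * 18 mod 47 = 36^2 * 18 = 27*18 = 16
  -> s = B^a = 16

Answer: 35 18 16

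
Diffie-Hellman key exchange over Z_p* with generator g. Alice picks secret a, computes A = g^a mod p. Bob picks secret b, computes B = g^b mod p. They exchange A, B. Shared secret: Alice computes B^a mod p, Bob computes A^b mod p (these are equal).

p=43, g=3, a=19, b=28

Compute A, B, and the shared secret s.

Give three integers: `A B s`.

Answer: 19 6 6

Derivation:
A = 3^19 mod 43  (bits of 19 = 10011)
  bit 0 = 1: r = r^2 * 3 mod 43 = 1^2 * 3 = 1*3 = 3
  bit 1 = 0: r = r^2 mod 43 = 3^2 = 9
  bit 2 = 0: r = r^2 mod 43 = 9^2 = 38
  bit 3 = 1: r = r^2 * 3 mod 43 = 38^2 * 3 = 25*3 = 32
  bit 4 = 1: r = r^2 * 3 mod 43 = 32^2 * 3 = 35*3 = 19
  -> A = 19
B = 3^28 mod 43  (bits of 28 = 11100)
  bit 0 = 1: r = r^2 * 3 mod 43 = 1^2 * 3 = 1*3 = 3
  bit 1 = 1: r = r^2 * 3 mod 43 = 3^2 * 3 = 9*3 = 27
  bit 2 = 1: r = r^2 * 3 mod 43 = 27^2 * 3 = 41*3 = 37
  bit 3 = 0: r = r^2 mod 43 = 37^2 = 36
  bit 4 = 0: r = r^2 mod 43 = 36^2 = 6
  -> B = 6
s = B^a = 6^19 mod 43  (bits of 19 = 10011)
  bit 0 = 1: r = r^2 * 6 mod 43 = 1^2 * 6 = 1*6 = 6
  bit 1 = 0: r = r^2 mod 43 = 6^2 = 36
  bit 2 = 0: r = r^2 mod 43 = 36^2 = 6
  bit 3 = 1: r = r^2 * 6 mod 43 = 6^2 * 6 = 36*6 = 1
  bit 4 = 1: r = r^2 * 6 mod 43 = 1^2 * 6 = 1*6 = 6
  -> s = B^a = 6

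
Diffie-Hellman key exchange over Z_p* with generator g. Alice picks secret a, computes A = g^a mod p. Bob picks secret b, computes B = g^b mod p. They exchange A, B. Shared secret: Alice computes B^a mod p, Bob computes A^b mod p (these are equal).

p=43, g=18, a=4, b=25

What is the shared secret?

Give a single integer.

Answer: 9

Derivation:
A = 18^4 mod 43  (bits of 4 = 100)
  bit 0 = 1: r = r^2 * 18 mod 43 = 1^2 * 18 = 1*18 = 18
  bit 1 = 0: r = r^2 mod 43 = 18^2 = 23
  bit 2 = 0: r = r^2 mod 43 = 23^2 = 13
  -> A = 13
B = 18^25 mod 43  (bits of 25 = 11001)
  bit 0 = 1: r = r^2 * 18 mod 43 = 1^2 * 18 = 1*18 = 18
  bit 1 = 1: r = r^2 * 18 mod 43 = 18^2 * 18 = 23*18 = 27
  bit 2 = 0: r = r^2 mod 43 = 27^2 = 41
  bit 3 = 0: r = r^2 mod 43 = 41^2 = 4
  bit 4 = 1: r = r^2 * 18 mod 43 = 4^2 * 18 = 16*18 = 30
  -> B = 30
s = B^a = 30^4 mod 43  (bits of 4 = 100)
  bit 0 = 1: r = r^2 * 30 mod 43 = 1^2 * 30 = 1*30 = 30
  bit 1 = 0: r = r^2 mod 43 = 30^2 = 40
  bit 2 = 0: r = r^2 mod 43 = 40^2 = 9
  -> s = B^a = 9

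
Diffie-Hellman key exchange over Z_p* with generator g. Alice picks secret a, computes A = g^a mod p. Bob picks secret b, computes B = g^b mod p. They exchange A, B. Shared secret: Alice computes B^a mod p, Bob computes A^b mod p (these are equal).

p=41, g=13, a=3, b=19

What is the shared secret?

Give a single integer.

A = 13^3 mod 41  (bits of 3 = 11)
  bit 0 = 1: r = r^2 * 13 mod 41 = 1^2 * 13 = 1*13 = 13
  bit 1 = 1: r = r^2 * 13 mod 41 = 13^2 * 13 = 5*13 = 24
  -> A = 24
B = 13^19 mod 41  (bits of 19 = 10011)
  bit 0 = 1: r = r^2 * 13 mod 41 = 1^2 * 13 = 1*13 = 13
  bit 1 = 0: r = r^2 mod 41 = 13^2 = 5
  bit 2 = 0: r = r^2 mod 41 = 5^2 = 25
  bit 3 = 1: r = r^2 * 13 mod 41 = 25^2 * 13 = 10*13 = 7
  bit 4 = 1: r = r^2 * 13 mod 41 = 7^2 * 13 = 8*13 = 22
  -> B = 22
s = B^a = 22^3 mod 41  (bits of 3 = 11)
  bit 0 = 1: r = r^2 * 22 mod 41 = 1^2 * 22 = 1*22 = 22
  bit 1 = 1: r = r^2 * 22 mod 41 = 22^2 * 22 = 33*22 = 29
  -> s = B^a = 29

Answer: 29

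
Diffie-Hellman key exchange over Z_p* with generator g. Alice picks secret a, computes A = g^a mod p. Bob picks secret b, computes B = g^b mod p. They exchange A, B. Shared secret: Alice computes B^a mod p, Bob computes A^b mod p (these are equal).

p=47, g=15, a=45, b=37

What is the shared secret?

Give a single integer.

A = 15^45 mod 47  (bits of 45 = 101101)
  bit 0 = 1: r = r^2 * 15 mod 47 = 1^2 * 15 = 1*15 = 15
  bit 1 = 0: r = r^2 mod 47 = 15^2 = 37
  bit 2 = 1: r = r^2 * 15 mod 47 = 37^2 * 15 = 6*15 = 43
  bit 3 = 1: r = r^2 * 15 mod 47 = 43^2 * 15 = 16*15 = 5
  bit 4 = 0: r = r^2 mod 47 = 5^2 = 25
  bit 5 = 1: r = r^2 * 15 mod 47 = 25^2 * 15 = 14*15 = 22
  -> A = 22
B = 15^37 mod 47  (bits of 37 = 100101)
  bit 0 = 1: r = r^2 * 15 mod 47 = 1^2 * 15 = 1*15 = 15
  bit 1 = 0: r = r^2 mod 47 = 15^2 = 37
  bit 2 = 0: r = r^2 mod 47 = 37^2 = 6
  bit 3 = 1: r = r^2 * 15 mod 47 = 6^2 * 15 = 36*15 = 23
  bit 4 = 0: r = r^2 mod 47 = 23^2 = 12
  bit 5 = 1: r = r^2 * 15 mod 47 = 12^2 * 15 = 3*15 = 45
  -> B = 45
s = B^a = 45^45 mod 47  (bits of 45 = 101101)
  bit 0 = 1: r = r^2 * 45 mod 47 = 1^2 * 45 = 1*45 = 45
  bit 1 = 0: r = r^2 mod 47 = 45^2 = 4
  bit 2 = 1: r = r^2 * 45 mod 47 = 4^2 * 45 = 16*45 = 15
  bit 3 = 1: r = r^2 * 45 mod 47 = 15^2 * 45 = 37*45 = 20
  bit 4 = 0: r = r^2 mod 47 = 20^2 = 24
  bit 5 = 1: r = r^2 * 45 mod 47 = 24^2 * 45 = 12*45 = 23
  -> s = B^a = 23

Answer: 23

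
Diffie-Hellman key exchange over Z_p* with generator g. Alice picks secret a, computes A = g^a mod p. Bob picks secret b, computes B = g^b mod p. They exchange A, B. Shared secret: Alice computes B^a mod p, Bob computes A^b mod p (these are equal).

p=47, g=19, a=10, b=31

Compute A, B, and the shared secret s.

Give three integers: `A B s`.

Answer: 4 41 18

Derivation:
A = 19^10 mod 47  (bits of 10 = 1010)
  bit 0 = 1: r = r^2 * 19 mod 47 = 1^2 * 19 = 1*19 = 19
  bit 1 = 0: r = r^2 mod 47 = 19^2 = 32
  bit 2 = 1: r = r^2 * 19 mod 47 = 32^2 * 19 = 37*19 = 45
  bit 3 = 0: r = r^2 mod 47 = 45^2 = 4
  -> A = 4
B = 19^31 mod 47  (bits of 31 = 11111)
  bit 0 = 1: r = r^2 * 19 mod 47 = 1^2 * 19 = 1*19 = 19
  bit 1 = 1: r = r^2 * 19 mod 47 = 19^2 * 19 = 32*19 = 44
  bit 2 = 1: r = r^2 * 19 mod 47 = 44^2 * 19 = 9*19 = 30
  bit 3 = 1: r = r^2 * 19 mod 47 = 30^2 * 19 = 7*19 = 39
  bit 4 = 1: r = r^2 * 19 mod 47 = 39^2 * 19 = 17*19 = 41
  -> B = 41
s = B^a = 41^10 mod 47  (bits of 10 = 1010)
  bit 0 = 1: r = r^2 * 41 mod 47 = 1^2 * 41 = 1*41 = 41
  bit 1 = 0: r = r^2 mod 47 = 41^2 = 36
  bit 2 = 1: r = r^2 * 41 mod 47 = 36^2 * 41 = 27*41 = 26
  bit 3 = 0: r = r^2 mod 47 = 26^2 = 18
  -> s = B^a = 18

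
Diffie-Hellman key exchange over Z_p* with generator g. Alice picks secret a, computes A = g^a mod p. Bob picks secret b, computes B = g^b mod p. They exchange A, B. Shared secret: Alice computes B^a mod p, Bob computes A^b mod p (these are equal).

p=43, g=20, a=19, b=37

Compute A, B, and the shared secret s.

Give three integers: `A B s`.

A = 20^19 mod 43  (bits of 19 = 10011)
  bit 0 = 1: r = r^2 * 20 mod 43 = 1^2 * 20 = 1*20 = 20
  bit 1 = 0: r = r^2 mod 43 = 20^2 = 13
  bit 2 = 0: r = r^2 mod 43 = 13^2 = 40
  bit 3 = 1: r = r^2 * 20 mod 43 = 40^2 * 20 = 9*20 = 8
  bit 4 = 1: r = r^2 * 20 mod 43 = 8^2 * 20 = 21*20 = 33
  -> A = 33
B = 20^37 mod 43  (bits of 37 = 100101)
  bit 0 = 1: r = r^2 * 20 mod 43 = 1^2 * 20 = 1*20 = 20
  bit 1 = 0: r = r^2 mod 43 = 20^2 = 13
  bit 2 = 0: r = r^2 mod 43 = 13^2 = 40
  bit 3 = 1: r = r^2 * 20 mod 43 = 40^2 * 20 = 9*20 = 8
  bit 4 = 0: r = r^2 mod 43 = 8^2 = 21
  bit 5 = 1: r = r^2 * 20 mod 43 = 21^2 * 20 = 11*20 = 5
  -> B = 5
s = B^a = 5^19 mod 43  (bits of 19 = 10011)
  bit 0 = 1: r = r^2 * 5 mod 43 = 1^2 * 5 = 1*5 = 5
  bit 1 = 0: r = r^2 mod 43 = 5^2 = 25
  bit 2 = 0: r = r^2 mod 43 = 25^2 = 23
  bit 3 = 1: r = r^2 * 5 mod 43 = 23^2 * 5 = 13*5 = 22
  bit 4 = 1: r = r^2 * 5 mod 43 = 22^2 * 5 = 11*5 = 12
  -> s = B^a = 12

Answer: 33 5 12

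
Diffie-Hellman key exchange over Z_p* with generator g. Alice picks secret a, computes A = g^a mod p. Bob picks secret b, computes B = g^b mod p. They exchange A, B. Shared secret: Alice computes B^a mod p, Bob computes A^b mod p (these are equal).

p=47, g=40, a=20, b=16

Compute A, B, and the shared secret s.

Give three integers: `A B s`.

Answer: 37 21 24

Derivation:
A = 40^20 mod 47  (bits of 20 = 10100)
  bit 0 = 1: r = r^2 * 40 mod 47 = 1^2 * 40 = 1*40 = 40
  bit 1 = 0: r = r^2 mod 47 = 40^2 = 2
  bit 2 = 1: r = r^2 * 40 mod 47 = 2^2 * 40 = 4*40 = 19
  bit 3 = 0: r = r^2 mod 47 = 19^2 = 32
  bit 4 = 0: r = r^2 mod 47 = 32^2 = 37
  -> A = 37
B = 40^16 mod 47  (bits of 16 = 10000)
  bit 0 = 1: r = r^2 * 40 mod 47 = 1^2 * 40 = 1*40 = 40
  bit 1 = 0: r = r^2 mod 47 = 40^2 = 2
  bit 2 = 0: r = r^2 mod 47 = 2^2 = 4
  bit 3 = 0: r = r^2 mod 47 = 4^2 = 16
  bit 4 = 0: r = r^2 mod 47 = 16^2 = 21
  -> B = 21
s = B^a = 21^20 mod 47  (bits of 20 = 10100)
  bit 0 = 1: r = r^2 * 21 mod 47 = 1^2 * 21 = 1*21 = 21
  bit 1 = 0: r = r^2 mod 47 = 21^2 = 18
  bit 2 = 1: r = r^2 * 21 mod 47 = 18^2 * 21 = 42*21 = 36
  bit 3 = 0: r = r^2 mod 47 = 36^2 = 27
  bit 4 = 0: r = r^2 mod 47 = 27^2 = 24
  -> s = B^a = 24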